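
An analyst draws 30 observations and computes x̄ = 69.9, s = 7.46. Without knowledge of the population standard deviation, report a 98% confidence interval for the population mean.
(66.55, 73.25)

t-interval (σ unknown):
df = n - 1 = 29
t* = 2.462 for 98% confidence

Margin of error = t* · s/√n = 2.462 · 7.46/√30 = 3.35

CI: (66.55, 73.25)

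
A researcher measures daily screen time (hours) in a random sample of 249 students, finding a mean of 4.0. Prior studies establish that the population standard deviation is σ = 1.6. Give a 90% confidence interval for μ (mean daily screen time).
(3.83, 4.17)

z-interval (σ known):
z* = 1.645 for 90% confidence

Margin of error = z* · σ/√n = 1.645 · 1.6/√249 = 0.17

CI: (4.0 - 0.17, 4.0 + 0.17) = (3.83, 4.17)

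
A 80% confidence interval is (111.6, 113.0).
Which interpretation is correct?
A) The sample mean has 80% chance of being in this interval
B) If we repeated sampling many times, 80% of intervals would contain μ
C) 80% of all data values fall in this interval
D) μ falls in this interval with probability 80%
B

A) Wrong — x̄ is observed and sits in the interval by construction.
B) Correct — this is the frequentist long-run coverage interpretation.
C) Wrong — a CI is about the parameter μ, not individual data values.
D) Wrong — μ is fixed; the randomness lives in the interval, not in μ.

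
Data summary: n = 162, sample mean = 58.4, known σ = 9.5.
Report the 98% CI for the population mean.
(56.66, 60.14)

z-interval (σ known):
z* = 2.326 for 98% confidence

Margin of error = z* · σ/√n = 2.326 · 9.5/√162 = 1.74

CI: (58.4 - 1.74, 58.4 + 1.74) = (56.66, 60.14)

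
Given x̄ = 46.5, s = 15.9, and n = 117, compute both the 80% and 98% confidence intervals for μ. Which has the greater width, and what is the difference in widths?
98% CI is wider by 3.15

df = 116
80% CI: t* = 1.289, (44.61, 48.39), width = 2 · t* · s/√n = 3.79
98% CI: t* = 2.359, (43.03, 49.97), width = 2 · t* · s/√n = 6.94

The 98% CI is wider by 6.94 - 3.79 = 3.15.
Higher confidence requires a wider interval.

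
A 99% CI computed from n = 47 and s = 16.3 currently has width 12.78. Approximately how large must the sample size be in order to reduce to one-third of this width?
n ≈ 423

CI width ∝ 1/√n
To reduce width by factor 3, need √n to grow by 3 → need 3² = 9 times as many samples.

Current: n = 47, width = 12.78
New: n = 423, width ≈ 4.10

Width reduced by factor of 12.78/4.10 = 3.12.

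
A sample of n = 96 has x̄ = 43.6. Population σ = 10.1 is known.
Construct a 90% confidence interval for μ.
(41.90, 45.30)

z-interval (σ known):
z* = 1.645 for 90% confidence

Margin of error = z* · σ/√n = 1.645 · 10.1/√96 = 1.70

CI: (43.6 - 1.70, 43.6 + 1.70) = (41.90, 45.30)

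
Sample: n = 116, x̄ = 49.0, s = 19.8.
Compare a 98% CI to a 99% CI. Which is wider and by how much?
99% CI is wider by 0.96

df = 115
98% CI: t* = 2.359, (44.66, 53.34), width = 2 · t* · s/√n = 8.67
99% CI: t* = 2.619, (44.19, 53.81), width = 2 · t* · s/√n = 9.63

The 99% CI is wider by 9.63 - 8.67 = 0.96.
Higher confidence requires a wider interval.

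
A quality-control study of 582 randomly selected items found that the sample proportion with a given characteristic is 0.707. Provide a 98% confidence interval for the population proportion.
(0.663, 0.751)

Proportion CI:
SE = √(p̂(1-p̂)/n) = √(0.707 · 0.293 / 582) = 0.01887

z* = 2.326
Margin = z* · SE = 2.326 · 0.01887 = 0.0439

CI: 0.707 ± 0.0439 = (0.663, 0.751)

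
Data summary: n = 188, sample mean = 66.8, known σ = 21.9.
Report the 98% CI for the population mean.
(63.08, 70.52)

z-interval (σ known):
z* = 2.326 for 98% confidence

Margin of error = z* · σ/√n = 2.326 · 21.9/√188 = 3.72

CI: (66.8 - 3.72, 66.8 + 3.72) = (63.08, 70.52)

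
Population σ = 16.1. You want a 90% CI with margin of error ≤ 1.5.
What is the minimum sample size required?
n ≥ 312

For margin E ≤ 1.5:
n ≥ (z* · σ / E)²
n ≥ (1.645 · 16.1 / 1.5)²
n ≥ 311.75

Minimum n = 312 (rounding up)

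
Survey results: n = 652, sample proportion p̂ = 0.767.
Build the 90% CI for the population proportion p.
(0.740, 0.794)

Proportion CI:
SE = √(p̂(1-p̂)/n) = √(0.767 · 0.233 / 652) = 0.01656

z* = 1.645
Margin = z* · SE = 1.645 · 0.01656 = 0.0272

CI: 0.767 ± 0.0272 = (0.740, 0.794)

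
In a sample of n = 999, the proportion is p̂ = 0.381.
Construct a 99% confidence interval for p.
(0.341, 0.421)

Proportion CI:
SE = √(p̂(1-p̂)/n) = √(0.381 · 0.619 / 999) = 0.01536

z* = 2.576
Margin = z* · SE = 2.576 · 0.01536 = 0.0396

CI: 0.381 ± 0.0396 = (0.341, 0.421)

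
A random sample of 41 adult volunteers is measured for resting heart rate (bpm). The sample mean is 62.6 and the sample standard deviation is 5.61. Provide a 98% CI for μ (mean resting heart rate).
(60.48, 64.72)

t-interval (σ unknown):
df = n - 1 = 40
t* = 2.423 for 98% confidence

Margin of error = t* · s/√n = 2.423 · 5.61/√41 = 2.12

CI: (60.48, 64.72)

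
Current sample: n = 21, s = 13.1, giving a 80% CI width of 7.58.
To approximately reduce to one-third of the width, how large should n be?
n ≈ 189

CI width ∝ 1/√n
To reduce width by factor 3, need √n to grow by 3 → need 3² = 9 times as many samples.

Current: n = 21, width = 7.58
New: n = 189, width ≈ 2.45

Width reduced by factor of 7.58/2.45 = 3.09.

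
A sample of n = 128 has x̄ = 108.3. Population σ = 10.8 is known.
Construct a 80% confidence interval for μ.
(107.08, 109.52)

z-interval (σ known):
z* = 1.282 for 80% confidence

Margin of error = z* · σ/√n = 1.282 · 10.8/√128 = 1.22

CI: (108.3 - 1.22, 108.3 + 1.22) = (107.08, 109.52)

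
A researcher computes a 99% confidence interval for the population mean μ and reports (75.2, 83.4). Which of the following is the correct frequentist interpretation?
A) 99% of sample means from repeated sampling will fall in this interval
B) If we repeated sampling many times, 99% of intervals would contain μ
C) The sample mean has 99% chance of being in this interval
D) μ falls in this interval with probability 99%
B

A) Wrong — coverage applies to intervals containing μ, not to future x̄ values.
B) Correct — this is the frequentist long-run coverage interpretation.
C) Wrong — x̄ is observed and sits in the interval by construction.
D) Wrong — μ is fixed; the randomness lives in the interval, not in μ.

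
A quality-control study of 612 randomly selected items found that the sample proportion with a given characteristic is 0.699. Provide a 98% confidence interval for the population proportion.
(0.656, 0.742)

Proportion CI:
SE = √(p̂(1-p̂)/n) = √(0.699 · 0.301 / 612) = 0.01854

z* = 2.326
Margin = z* · SE = 2.326 · 0.01854 = 0.0431

CI: 0.699 ± 0.0431 = (0.656, 0.742)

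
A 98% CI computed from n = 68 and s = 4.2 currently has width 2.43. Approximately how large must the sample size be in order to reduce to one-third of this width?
n ≈ 612

CI width ∝ 1/√n
To reduce width by factor 3, need √n to grow by 3 → need 3² = 9 times as many samples.

Current: n = 68, width = 2.43
New: n = 612, width ≈ 0.79

Width reduced by factor of 2.43/0.79 = 3.08.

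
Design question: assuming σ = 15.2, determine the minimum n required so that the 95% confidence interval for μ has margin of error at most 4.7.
n ≥ 41

For margin E ≤ 4.7:
n ≥ (z* · σ / E)²
n ≥ (1.960 · 15.2 / 4.7)²
n ≥ 40.18

Minimum n = 41 (rounding up)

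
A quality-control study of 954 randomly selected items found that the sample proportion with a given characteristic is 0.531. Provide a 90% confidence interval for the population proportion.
(0.504, 0.558)

Proportion CI:
SE = √(p̂(1-p̂)/n) = √(0.531 · 0.469 / 954) = 0.01616

z* = 1.645
Margin = z* · SE = 1.645 · 0.01616 = 0.0266

CI: 0.531 ± 0.0266 = (0.504, 0.558)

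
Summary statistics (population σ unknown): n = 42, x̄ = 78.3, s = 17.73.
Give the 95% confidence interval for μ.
(72.77, 83.83)

t-interval (σ unknown):
df = n - 1 = 41
t* = 2.020 for 95% confidence

Margin of error = t* · s/√n = 2.020 · 17.73/√42 = 5.53

CI: (72.77, 83.83)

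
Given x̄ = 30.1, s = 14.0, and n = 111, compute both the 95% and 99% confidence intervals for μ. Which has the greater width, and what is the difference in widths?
99% CI is wider by 1.70

df = 110
95% CI: t* = 1.982, (27.47, 32.73), width = 2 · t* · s/√n = 5.27
99% CI: t* = 2.621, (26.62, 33.58), width = 2 · t* · s/√n = 6.97

The 99% CI is wider by 6.97 - 5.27 = 1.70.
Higher confidence requires a wider interval.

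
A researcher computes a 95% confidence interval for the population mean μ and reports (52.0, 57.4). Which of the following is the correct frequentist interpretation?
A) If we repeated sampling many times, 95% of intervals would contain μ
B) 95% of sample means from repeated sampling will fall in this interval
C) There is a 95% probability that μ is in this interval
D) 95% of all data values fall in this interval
A

A) Correct — this is the frequentist long-run coverage interpretation.
B) Wrong — coverage applies to intervals containing μ, not to future x̄ values.
C) Wrong — μ is fixed; the randomness lives in the interval, not in μ.
D) Wrong — a CI is about the parameter μ, not individual data values.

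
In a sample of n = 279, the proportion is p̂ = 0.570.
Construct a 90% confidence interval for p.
(0.521, 0.619)

Proportion CI:
SE = √(p̂(1-p̂)/n) = √(0.570 · 0.430 / 279) = 0.02964

z* = 1.645
Margin = z* · SE = 1.645 · 0.02964 = 0.0488

CI: 0.570 ± 0.0488 = (0.521, 0.619)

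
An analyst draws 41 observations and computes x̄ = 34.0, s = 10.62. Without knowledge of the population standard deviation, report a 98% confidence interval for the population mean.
(29.98, 38.02)

t-interval (σ unknown):
df = n - 1 = 40
t* = 2.423 for 98% confidence

Margin of error = t* · s/√n = 2.423 · 10.62/√41 = 4.02

CI: (29.98, 38.02)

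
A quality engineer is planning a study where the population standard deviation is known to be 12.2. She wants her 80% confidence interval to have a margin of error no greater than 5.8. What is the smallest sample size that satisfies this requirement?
n ≥ 8

For margin E ≤ 5.8:
n ≥ (z* · σ / E)²
n ≥ (1.282 · 12.2 / 5.8)²
n ≥ 7.27

Minimum n = 8 (rounding up)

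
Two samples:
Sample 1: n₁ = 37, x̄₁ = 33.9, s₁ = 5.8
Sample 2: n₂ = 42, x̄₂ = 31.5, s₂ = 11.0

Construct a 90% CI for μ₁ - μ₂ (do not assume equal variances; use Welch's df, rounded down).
(-0.85, 5.65)

Difference: x̄₁ - x̄₂ = 2.40
SE = √(s₁²/n₁ + s₂²/n₂) = √(5.8²/37 + 11.0²/42) = 1.9468
df = 63.73 → 63 (Welch–Satterthwaite, rounded down)
t* = 1.669

CI: 2.40 ± 1.669 · 1.9468 = 2.40 ± 3.25 = (-0.85, 5.65)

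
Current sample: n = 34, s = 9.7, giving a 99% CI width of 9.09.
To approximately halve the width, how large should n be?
n ≈ 136

CI width ∝ 1/√n
To reduce width by factor 2, need √n to grow by 2 → need 2² = 4 times as many samples.

Current: n = 34, width = 9.09
New: n = 136, width ≈ 4.35

Width reduced by factor of 9.09/4.35 = 2.09.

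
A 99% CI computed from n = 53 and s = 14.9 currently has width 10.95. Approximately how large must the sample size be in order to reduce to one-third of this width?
n ≈ 477

CI width ∝ 1/√n
To reduce width by factor 3, need √n to grow by 3 → need 3² = 9 times as many samples.

Current: n = 53, width = 10.95
New: n = 477, width ≈ 3.53

Width reduced by factor of 10.95/3.53 = 3.10.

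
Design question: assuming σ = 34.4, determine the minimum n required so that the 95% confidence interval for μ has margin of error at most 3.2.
n ≥ 444

For margin E ≤ 3.2:
n ≥ (z* · σ / E)²
n ≥ (1.960 · 34.4 / 3.2)²
n ≥ 443.94

Minimum n = 444 (rounding up)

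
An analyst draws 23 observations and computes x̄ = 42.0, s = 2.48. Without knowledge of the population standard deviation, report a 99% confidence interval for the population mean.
(40.54, 43.46)

t-interval (σ unknown):
df = n - 1 = 22
t* = 2.819 for 99% confidence

Margin of error = t* · s/√n = 2.819 · 2.48/√23 = 1.46

CI: (40.54, 43.46)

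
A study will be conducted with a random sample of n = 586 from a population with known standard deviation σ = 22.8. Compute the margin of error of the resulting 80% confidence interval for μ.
Margin of error = 1.21

Margin of error = z* · σ/√n
= 1.282 · 22.8/√586
= 1.282 · 22.8/24.2074
= 1.21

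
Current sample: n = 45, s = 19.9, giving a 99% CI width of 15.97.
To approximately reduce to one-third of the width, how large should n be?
n ≈ 405

CI width ∝ 1/√n
To reduce width by factor 3, need √n to grow by 3 → need 3² = 9 times as many samples.

Current: n = 45, width = 15.97
New: n = 405, width ≈ 5.12

Width reduced by factor of 15.97/5.12 = 3.12.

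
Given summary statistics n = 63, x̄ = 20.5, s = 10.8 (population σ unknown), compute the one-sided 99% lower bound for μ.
μ ≥ 17.25

Lower bound (one-sided):
t* = 2.388 (one-sided for 99%)
Lower bound = x̄ - t* · s/√n = 20.5 - 2.388 · 10.8/√63 = 17.25

We are 99% confident that μ ≥ 17.25.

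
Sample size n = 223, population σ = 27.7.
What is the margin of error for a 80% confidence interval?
Margin of error = 2.38

Margin of error = z* · σ/√n
= 1.282 · 27.7/√223
= 1.282 · 27.7/14.9332
= 2.38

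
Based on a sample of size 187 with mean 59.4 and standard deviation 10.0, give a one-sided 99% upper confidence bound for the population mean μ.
μ ≤ 61.12

Upper bound (one-sided):
t* = 2.347 (one-sided for 99%)
Upper bound = x̄ + t* · s/√n = 59.4 + 2.347 · 10.0/√187 = 61.12

We are 99% confident that μ ≤ 61.12.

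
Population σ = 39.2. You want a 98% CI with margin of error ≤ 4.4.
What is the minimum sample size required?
n ≥ 430

For margin E ≤ 4.4:
n ≥ (z* · σ / E)²
n ≥ (2.326 · 39.2 / 4.4)²
n ≥ 429.42

Minimum n = 430 (rounding up)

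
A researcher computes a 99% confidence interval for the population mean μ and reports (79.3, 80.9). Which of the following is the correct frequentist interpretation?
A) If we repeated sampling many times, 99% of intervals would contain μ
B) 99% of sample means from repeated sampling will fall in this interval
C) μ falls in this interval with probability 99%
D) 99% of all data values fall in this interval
A

A) Correct — this is the frequentist long-run coverage interpretation.
B) Wrong — coverage applies to intervals containing μ, not to future x̄ values.
C) Wrong — μ is fixed; the randomness lives in the interval, not in μ.
D) Wrong — a CI is about the parameter μ, not individual data values.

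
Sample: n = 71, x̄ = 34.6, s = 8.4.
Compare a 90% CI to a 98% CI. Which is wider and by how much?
98% CI is wider by 1.43

df = 70
90% CI: t* = 1.667, (32.94, 36.26), width = 2 · t* · s/√n = 3.32
98% CI: t* = 2.381, (32.23, 36.97), width = 2 · t* · s/√n = 4.75

The 98% CI is wider by 4.75 - 3.32 = 1.43.
Higher confidence requires a wider interval.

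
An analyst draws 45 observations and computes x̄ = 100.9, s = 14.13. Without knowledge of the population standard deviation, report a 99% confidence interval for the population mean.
(95.23, 106.57)

t-interval (σ unknown):
df = n - 1 = 44
t* = 2.692 for 99% confidence

Margin of error = t* · s/√n = 2.692 · 14.13/√45 = 5.67

CI: (95.23, 106.57)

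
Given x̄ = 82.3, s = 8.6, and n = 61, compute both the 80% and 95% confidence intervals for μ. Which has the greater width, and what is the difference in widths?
95% CI is wider by 1.55

df = 60
80% CI: t* = 1.296, (80.87, 83.73), width = 2 · t* · s/√n = 2.85
95% CI: t* = 2.000, (80.10, 84.50), width = 2 · t* · s/√n = 4.40

The 95% CI is wider by 4.40 - 2.85 = 1.55.
Higher confidence requires a wider interval.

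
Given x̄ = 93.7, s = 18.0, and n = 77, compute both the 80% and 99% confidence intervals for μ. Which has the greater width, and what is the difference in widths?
99% CI is wider by 5.54

df = 76
80% CI: t* = 1.293, (91.05, 96.35), width = 2 · t* · s/√n = 5.30
99% CI: t* = 2.642, (88.28, 99.12), width = 2 · t* · s/√n = 10.84

The 99% CI is wider by 10.84 - 5.30 = 5.54.
Higher confidence requires a wider interval.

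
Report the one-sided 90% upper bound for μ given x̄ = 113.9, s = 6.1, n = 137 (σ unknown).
μ ≤ 114.57

Upper bound (one-sided):
t* = 1.288 (one-sided for 90%)
Upper bound = x̄ + t* · s/√n = 113.9 + 1.288 · 6.1/√137 = 114.57

We are 90% confident that μ ≤ 114.57.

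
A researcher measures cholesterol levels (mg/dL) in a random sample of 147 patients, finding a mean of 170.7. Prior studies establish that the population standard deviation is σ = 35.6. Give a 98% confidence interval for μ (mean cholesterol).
(163.87, 177.53)

z-interval (σ known):
z* = 2.326 for 98% confidence

Margin of error = z* · σ/√n = 2.326 · 35.6/√147 = 6.83

CI: (170.7 - 6.83, 170.7 + 6.83) = (163.87, 177.53)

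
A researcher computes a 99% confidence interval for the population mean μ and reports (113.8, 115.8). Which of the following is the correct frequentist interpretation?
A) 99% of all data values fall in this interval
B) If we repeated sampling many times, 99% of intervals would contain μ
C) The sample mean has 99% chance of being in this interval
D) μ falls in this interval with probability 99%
B

A) Wrong — a CI is about the parameter μ, not individual data values.
B) Correct — this is the frequentist long-run coverage interpretation.
C) Wrong — x̄ is observed and sits in the interval by construction.
D) Wrong — μ is fixed; the randomness lives in the interval, not in μ.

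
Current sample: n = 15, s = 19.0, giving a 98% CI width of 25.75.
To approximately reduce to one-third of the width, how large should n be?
n ≈ 135

CI width ∝ 1/√n
To reduce width by factor 3, need √n to grow by 3 → need 3² = 9 times as many samples.

Current: n = 15, width = 25.75
New: n = 135, width ≈ 7.70

Width reduced by factor of 25.75/7.70 = 3.34.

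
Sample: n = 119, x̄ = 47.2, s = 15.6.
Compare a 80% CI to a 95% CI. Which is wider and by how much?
95% CI is wider by 1.97

df = 118
80% CI: t* = 1.289, (45.36, 49.04), width = 2 · t* · s/√n = 3.69
95% CI: t* = 1.980, (44.37, 50.03), width = 2 · t* · s/√n = 5.66

The 95% CI is wider by 5.66 - 3.69 = 1.97.
Higher confidence requires a wider interval.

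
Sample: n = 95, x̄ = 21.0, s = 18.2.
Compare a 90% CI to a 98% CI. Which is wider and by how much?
98% CI is wider by 2.64

df = 94
90% CI: t* = 1.661, (17.90, 24.10), width = 2 · t* · s/√n = 6.20
98% CI: t* = 2.367, (16.58, 25.42), width = 2 · t* · s/√n = 8.84

The 98% CI is wider by 8.84 - 6.20 = 2.64.
Higher confidence requires a wider interval.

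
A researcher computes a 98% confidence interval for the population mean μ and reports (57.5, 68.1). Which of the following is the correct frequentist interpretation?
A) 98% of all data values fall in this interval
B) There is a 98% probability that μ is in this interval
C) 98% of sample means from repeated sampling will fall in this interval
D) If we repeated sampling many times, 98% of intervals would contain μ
D

A) Wrong — a CI is about the parameter μ, not individual data values.
B) Wrong — μ is fixed; the randomness lives in the interval, not in μ.
C) Wrong — coverage applies to intervals containing μ, not to future x̄ values.
D) Correct — this is the frequentist long-run coverage interpretation.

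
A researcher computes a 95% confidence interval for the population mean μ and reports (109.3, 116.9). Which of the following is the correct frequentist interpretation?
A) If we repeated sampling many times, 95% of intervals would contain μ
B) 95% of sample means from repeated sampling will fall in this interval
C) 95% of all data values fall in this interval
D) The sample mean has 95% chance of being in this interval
A

A) Correct — this is the frequentist long-run coverage interpretation.
B) Wrong — coverage applies to intervals containing μ, not to future x̄ values.
C) Wrong — a CI is about the parameter μ, not individual data values.
D) Wrong — x̄ is observed and sits in the interval by construction.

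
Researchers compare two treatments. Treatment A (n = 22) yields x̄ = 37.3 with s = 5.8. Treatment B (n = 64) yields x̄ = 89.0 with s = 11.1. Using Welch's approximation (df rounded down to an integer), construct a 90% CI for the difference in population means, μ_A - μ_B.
(-54.80, -48.60)

Difference: x̄₁ - x̄₂ = -51.70
SE = √(s₁²/n₁ + s₂²/n₂) = √(5.8²/22 + 11.1²/64) = 1.8586
df = 70.12 → 70 (Welch–Satterthwaite, rounded down)
t* = 1.667

CI: -51.70 ± 1.667 · 1.8586 = -51.70 ± 3.10 = (-54.80, -48.60)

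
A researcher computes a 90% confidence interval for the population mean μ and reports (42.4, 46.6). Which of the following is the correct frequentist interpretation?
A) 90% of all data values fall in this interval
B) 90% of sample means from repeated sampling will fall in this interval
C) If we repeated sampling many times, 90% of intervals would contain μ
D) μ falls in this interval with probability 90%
C

A) Wrong — a CI is about the parameter μ, not individual data values.
B) Wrong — coverage applies to intervals containing μ, not to future x̄ values.
C) Correct — this is the frequentist long-run coverage interpretation.
D) Wrong — μ is fixed; the randomness lives in the interval, not in μ.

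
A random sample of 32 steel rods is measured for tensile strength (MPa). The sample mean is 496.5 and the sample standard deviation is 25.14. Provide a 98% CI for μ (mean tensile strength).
(485.60, 507.40)

t-interval (σ unknown):
df = n - 1 = 31
t* = 2.453 for 98% confidence

Margin of error = t* · s/√n = 2.453 · 25.14/√32 = 10.90

CI: (485.60, 507.40)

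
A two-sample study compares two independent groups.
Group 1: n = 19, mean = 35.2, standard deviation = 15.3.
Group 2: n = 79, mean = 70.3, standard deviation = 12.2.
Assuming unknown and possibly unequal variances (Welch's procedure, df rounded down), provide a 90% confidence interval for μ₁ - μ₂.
(-41.56, -28.64)

Difference: x̄₁ - x̄₂ = -35.10
SE = √(s₁²/n₁ + s₂²/n₂) = √(15.3²/19 + 12.2²/79) = 3.7689
df = 23.80 → 23 (Welch–Satterthwaite, rounded down)
t* = 1.714

CI: -35.10 ± 1.714 · 3.7689 = -35.10 ± 6.46 = (-41.56, -28.64)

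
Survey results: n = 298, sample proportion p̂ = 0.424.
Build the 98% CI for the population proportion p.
(0.357, 0.491)

Proportion CI:
SE = √(p̂(1-p̂)/n) = √(0.424 · 0.576 / 298) = 0.02863

z* = 2.326
Margin = z* · SE = 2.326 · 0.02863 = 0.0666

CI: 0.424 ± 0.0666 = (0.357, 0.491)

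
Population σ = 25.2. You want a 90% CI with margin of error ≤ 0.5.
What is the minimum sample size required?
n ≥ 6874

For margin E ≤ 0.5:
n ≥ (z* · σ / E)²
n ≥ (1.645 · 25.2 / 0.5)²
n ≥ 6873.74

Minimum n = 6874 (rounding up)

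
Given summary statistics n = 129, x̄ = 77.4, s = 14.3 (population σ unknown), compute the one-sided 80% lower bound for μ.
μ ≥ 76.34

Lower bound (one-sided):
t* = 0.844 (one-sided for 80%)
Lower bound = x̄ - t* · s/√n = 77.4 - 0.844 · 14.3/√129 = 76.34

We are 80% confident that μ ≥ 76.34.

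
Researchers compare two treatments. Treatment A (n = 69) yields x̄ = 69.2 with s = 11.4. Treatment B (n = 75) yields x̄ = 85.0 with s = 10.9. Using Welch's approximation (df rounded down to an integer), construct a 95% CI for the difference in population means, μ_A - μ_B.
(-19.48, -12.12)

Difference: x̄₁ - x̄₂ = -15.80
SE = √(s₁²/n₁ + s₂²/n₂) = √(11.4²/69 + 10.9²/75) = 1.8622
df = 139.69 → 139 (Welch–Satterthwaite, rounded down)
t* = 1.977

CI: -15.80 ± 1.977 · 1.8622 = -15.80 ± 3.68 = (-19.48, -12.12)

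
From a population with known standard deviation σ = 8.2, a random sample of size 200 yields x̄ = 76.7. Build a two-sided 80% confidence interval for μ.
(75.96, 77.44)

z-interval (σ known):
z* = 1.282 for 80% confidence

Margin of error = z* · σ/√n = 1.282 · 8.2/√200 = 0.74

CI: (76.7 - 0.74, 76.7 + 0.74) = (75.96, 77.44)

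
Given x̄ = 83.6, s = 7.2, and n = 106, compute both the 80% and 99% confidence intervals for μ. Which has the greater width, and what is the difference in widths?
99% CI is wider by 1.87

df = 105
80% CI: t* = 1.290, (82.70, 84.50), width = 2 · t* · s/√n = 1.80
99% CI: t* = 2.623, (81.77, 85.43), width = 2 · t* · s/√n = 3.67

The 99% CI is wider by 3.67 - 1.80 = 1.87.
Higher confidence requires a wider interval.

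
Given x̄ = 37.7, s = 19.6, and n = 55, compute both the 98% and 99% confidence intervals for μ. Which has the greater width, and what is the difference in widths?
99% CI is wider by 1.44

df = 54
98% CI: t* = 2.397, (31.37, 44.03), width = 2 · t* · s/√n = 12.67
99% CI: t* = 2.670, (30.64, 44.76), width = 2 · t* · s/√n = 14.11

The 99% CI is wider by 14.11 - 12.67 = 1.44.
Higher confidence requires a wider interval.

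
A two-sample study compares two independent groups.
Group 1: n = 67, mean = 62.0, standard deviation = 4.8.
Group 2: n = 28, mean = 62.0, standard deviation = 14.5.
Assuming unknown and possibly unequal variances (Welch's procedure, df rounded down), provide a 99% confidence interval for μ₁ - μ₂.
(-7.72, 7.72)

Difference: x̄₁ - x̄₂ = 0.00
SE = √(s₁²/n₁ + s₂²/n₂) = √(4.8²/67 + 14.5²/28) = 2.8023
df = 29.50 → 29 (Welch–Satterthwaite, rounded down)
t* = 2.756

CI: 0.00 ± 2.756 · 2.8023 = 0.00 ± 7.72 = (-7.72, 7.72)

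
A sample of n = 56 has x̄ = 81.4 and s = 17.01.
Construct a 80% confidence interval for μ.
(78.45, 84.35)

t-interval (σ unknown):
df = n - 1 = 55
t* = 1.297 for 80% confidence

Margin of error = t* · s/√n = 1.297 · 17.01/√56 = 2.95

CI: (78.45, 84.35)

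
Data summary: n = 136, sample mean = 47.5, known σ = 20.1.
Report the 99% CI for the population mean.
(43.06, 51.94)

z-interval (σ known):
z* = 2.576 for 99% confidence

Margin of error = z* · σ/√n = 2.576 · 20.1/√136 = 4.44

CI: (47.5 - 4.44, 47.5 + 4.44) = (43.06, 51.94)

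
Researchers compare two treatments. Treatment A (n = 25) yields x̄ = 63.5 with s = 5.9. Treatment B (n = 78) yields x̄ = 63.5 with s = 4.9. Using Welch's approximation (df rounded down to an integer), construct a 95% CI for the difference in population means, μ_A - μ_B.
(-2.65, 2.65)

Difference: x̄₁ - x̄₂ = 0.00
SE = √(s₁²/n₁ + s₂²/n₂) = √(5.9²/25 + 4.9²/78) = 1.3039
df = 35.25 → 35 (Welch–Satterthwaite, rounded down)
t* = 2.030

CI: 0.00 ± 2.030 · 1.3039 = 0.00 ± 2.65 = (-2.65, 2.65)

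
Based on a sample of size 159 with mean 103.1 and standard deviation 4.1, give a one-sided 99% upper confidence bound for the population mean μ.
μ ≤ 103.86

Upper bound (one-sided):
t* = 2.350 (one-sided for 99%)
Upper bound = x̄ + t* · s/√n = 103.1 + 2.350 · 4.1/√159 = 103.86

We are 99% confident that μ ≤ 103.86.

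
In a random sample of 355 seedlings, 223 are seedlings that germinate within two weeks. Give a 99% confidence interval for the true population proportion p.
(0.562, 0.694)

Proportion CI:
p̂ = 223/355 = 0.62817
SE = √(p̂(1-p̂)/n) = √(0.62817 · 0.37183 / 355) = 0.02565

z* = 2.576
Margin = z* · SE = 2.576 · 0.02565 = 0.0661

CI: 0.62817 ± 0.0661 = (0.562, 0.694)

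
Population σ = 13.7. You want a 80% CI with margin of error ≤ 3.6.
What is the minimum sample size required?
n ≥ 24

For margin E ≤ 3.6:
n ≥ (z* · σ / E)²
n ≥ (1.282 · 13.7 / 3.6)²
n ≥ 23.80

Minimum n = 24 (rounding up)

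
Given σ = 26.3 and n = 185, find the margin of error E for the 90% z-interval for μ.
Margin of error = 3.18

Margin of error = z* · σ/√n
= 1.645 · 26.3/√185
= 1.645 · 26.3/13.6015
= 3.18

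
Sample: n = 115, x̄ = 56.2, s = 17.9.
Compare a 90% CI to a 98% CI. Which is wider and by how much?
98% CI is wider by 2.34

df = 114
90% CI: t* = 1.658, (53.43, 58.97), width = 2 · t* · s/√n = 5.54
98% CI: t* = 2.360, (52.26, 60.14), width = 2 · t* · s/√n = 7.88

The 98% CI is wider by 7.88 - 5.54 = 2.34.
Higher confidence requires a wider interval.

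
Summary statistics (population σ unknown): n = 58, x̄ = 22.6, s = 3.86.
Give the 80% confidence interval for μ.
(21.94, 23.26)

t-interval (σ unknown):
df = n - 1 = 57
t* = 1.297 for 80% confidence

Margin of error = t* · s/√n = 1.297 · 3.86/√58 = 0.66

CI: (21.94, 23.26)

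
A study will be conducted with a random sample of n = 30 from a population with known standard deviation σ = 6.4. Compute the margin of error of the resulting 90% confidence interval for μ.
Margin of error = 1.92

Margin of error = z* · σ/√n
= 1.645 · 6.4/√30
= 1.645 · 6.4/5.4772
= 1.92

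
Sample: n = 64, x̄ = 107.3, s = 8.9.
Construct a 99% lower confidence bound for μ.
μ ≥ 104.64

Lower bound (one-sided):
t* = 2.387 (one-sided for 99%)
Lower bound = x̄ - t* · s/√n = 107.3 - 2.387 · 8.9/√64 = 104.64

We are 99% confident that μ ≥ 104.64.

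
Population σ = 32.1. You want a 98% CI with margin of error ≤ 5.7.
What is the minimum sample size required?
n ≥ 172

For margin E ≤ 5.7:
n ≥ (z* · σ / E)²
n ≥ (2.326 · 32.1 / 5.7)²
n ≥ 171.59

Minimum n = 172 (rounding up)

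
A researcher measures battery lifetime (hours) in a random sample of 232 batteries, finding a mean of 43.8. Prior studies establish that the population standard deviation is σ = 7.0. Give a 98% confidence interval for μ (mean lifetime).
(42.73, 44.87)

z-interval (σ known):
z* = 2.326 for 98% confidence

Margin of error = z* · σ/√n = 2.326 · 7.0/√232 = 1.07

CI: (43.8 - 1.07, 43.8 + 1.07) = (42.73, 44.87)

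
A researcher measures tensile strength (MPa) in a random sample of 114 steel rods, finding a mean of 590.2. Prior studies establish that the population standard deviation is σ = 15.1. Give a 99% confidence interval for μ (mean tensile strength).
(586.56, 593.84)

z-interval (σ known):
z* = 2.576 for 99% confidence

Margin of error = z* · σ/√n = 2.576 · 15.1/√114 = 3.64

CI: (590.2 - 3.64, 590.2 + 3.64) = (586.56, 593.84)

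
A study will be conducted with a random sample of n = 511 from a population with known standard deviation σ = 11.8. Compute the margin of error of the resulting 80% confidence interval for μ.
Margin of error = 0.67

Margin of error = z* · σ/√n
= 1.282 · 11.8/√511
= 1.282 · 11.8/22.6053
= 0.67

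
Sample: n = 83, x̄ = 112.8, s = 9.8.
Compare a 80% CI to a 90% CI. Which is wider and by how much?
90% CI is wider by 0.80

df = 82
80% CI: t* = 1.292, (111.41, 114.19), width = 2 · t* · s/√n = 2.78
90% CI: t* = 1.664, (111.01, 114.59), width = 2 · t* · s/√n = 3.58

The 90% CI is wider by 3.58 - 2.78 = 0.80.
Higher confidence requires a wider interval.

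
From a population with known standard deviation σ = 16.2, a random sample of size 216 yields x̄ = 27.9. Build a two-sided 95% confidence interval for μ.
(25.74, 30.06)

z-interval (σ known):
z* = 1.960 for 95% confidence

Margin of error = z* · σ/√n = 1.960 · 16.2/√216 = 2.16

CI: (27.9 - 2.16, 27.9 + 2.16) = (25.74, 30.06)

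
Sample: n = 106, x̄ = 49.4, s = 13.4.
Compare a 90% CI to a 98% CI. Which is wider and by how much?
98% CI is wider by 1.83

df = 105
90% CI: t* = 1.659, (47.24, 51.56), width = 2 · t* · s/√n = 4.32
98% CI: t* = 2.362, (46.33, 52.47), width = 2 · t* · s/√n = 6.15

The 98% CI is wider by 6.15 - 4.32 = 1.83.
Higher confidence requires a wider interval.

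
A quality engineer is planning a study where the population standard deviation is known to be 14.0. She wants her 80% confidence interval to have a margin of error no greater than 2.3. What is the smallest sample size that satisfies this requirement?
n ≥ 61

For margin E ≤ 2.3:
n ≥ (z* · σ / E)²
n ≥ (1.282 · 14.0 / 2.3)²
n ≥ 60.89

Minimum n = 61 (rounding up)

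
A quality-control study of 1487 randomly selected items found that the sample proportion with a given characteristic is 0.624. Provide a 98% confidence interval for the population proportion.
(0.595, 0.653)

Proportion CI:
SE = √(p̂(1-p̂)/n) = √(0.624 · 0.376 / 1487) = 0.01256

z* = 2.326
Margin = z* · SE = 2.326 · 0.01256 = 0.0292

CI: 0.624 ± 0.0292 = (0.595, 0.653)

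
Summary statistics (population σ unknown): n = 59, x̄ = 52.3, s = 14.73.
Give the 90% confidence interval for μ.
(49.09, 55.51)

t-interval (σ unknown):
df = n - 1 = 58
t* = 1.672 for 90% confidence

Margin of error = t* · s/√n = 1.672 · 14.73/√59 = 3.21

CI: (49.09, 55.51)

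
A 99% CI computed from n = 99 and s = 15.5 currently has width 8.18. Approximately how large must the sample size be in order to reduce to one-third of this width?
n ≈ 891

CI width ∝ 1/√n
To reduce width by factor 3, need √n to grow by 3 → need 3² = 9 times as many samples.

Current: n = 99, width = 8.18
New: n = 891, width ≈ 2.68

Width reduced by factor of 8.18/2.68 = 3.05.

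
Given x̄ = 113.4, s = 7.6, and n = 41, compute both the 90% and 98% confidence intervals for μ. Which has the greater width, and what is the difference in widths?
98% CI is wider by 1.75

df = 40
90% CI: t* = 1.684, (111.40, 115.40), width = 2 · t* · s/√n = 4.00
98% CI: t* = 2.423, (110.52, 116.28), width = 2 · t* · s/√n = 5.75

The 98% CI is wider by 5.75 - 4.00 = 1.75.
Higher confidence requires a wider interval.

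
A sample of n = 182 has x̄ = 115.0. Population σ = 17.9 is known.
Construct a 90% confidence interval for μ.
(112.82, 117.18)

z-interval (σ known):
z* = 1.645 for 90% confidence

Margin of error = z* · σ/√n = 1.645 · 17.9/√182 = 2.18

CI: (115.0 - 2.18, 115.0 + 2.18) = (112.82, 117.18)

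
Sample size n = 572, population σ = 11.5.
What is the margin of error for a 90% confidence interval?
Margin of error = 0.79

Margin of error = z* · σ/√n
= 1.645 · 11.5/√572
= 1.645 · 11.5/23.9165
= 0.79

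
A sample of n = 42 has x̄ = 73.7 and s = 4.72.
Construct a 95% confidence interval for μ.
(72.23, 75.17)

t-interval (σ unknown):
df = n - 1 = 41
t* = 2.020 for 95% confidence

Margin of error = t* · s/√n = 2.020 · 4.72/√42 = 1.47

CI: (72.23, 75.17)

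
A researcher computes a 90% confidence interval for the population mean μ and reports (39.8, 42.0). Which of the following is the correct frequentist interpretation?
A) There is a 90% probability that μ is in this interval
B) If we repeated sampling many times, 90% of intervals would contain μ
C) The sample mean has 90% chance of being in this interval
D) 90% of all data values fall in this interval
B

A) Wrong — μ is fixed; the randomness lives in the interval, not in μ.
B) Correct — this is the frequentist long-run coverage interpretation.
C) Wrong — x̄ is observed and sits in the interval by construction.
D) Wrong — a CI is about the parameter μ, not individual data values.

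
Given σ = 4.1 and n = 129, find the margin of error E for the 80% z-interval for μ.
Margin of error = 0.46

Margin of error = z* · σ/√n
= 1.282 · 4.1/√129
= 1.282 · 4.1/11.3578
= 0.46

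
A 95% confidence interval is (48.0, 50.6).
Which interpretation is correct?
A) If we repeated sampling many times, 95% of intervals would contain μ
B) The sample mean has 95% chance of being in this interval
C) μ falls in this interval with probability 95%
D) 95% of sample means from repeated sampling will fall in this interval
A

A) Correct — this is the frequentist long-run coverage interpretation.
B) Wrong — x̄ is observed and sits in the interval by construction.
C) Wrong — μ is fixed; the randomness lives in the interval, not in μ.
D) Wrong — coverage applies to intervals containing μ, not to future x̄ values.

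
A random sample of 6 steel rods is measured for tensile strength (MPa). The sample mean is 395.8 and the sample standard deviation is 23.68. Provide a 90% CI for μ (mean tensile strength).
(376.32, 415.28)

t-interval (σ unknown):
df = n - 1 = 5
t* = 2.015 for 90% confidence

Margin of error = t* · s/√n = 2.015 · 23.68/√6 = 19.48

CI: (376.32, 415.28)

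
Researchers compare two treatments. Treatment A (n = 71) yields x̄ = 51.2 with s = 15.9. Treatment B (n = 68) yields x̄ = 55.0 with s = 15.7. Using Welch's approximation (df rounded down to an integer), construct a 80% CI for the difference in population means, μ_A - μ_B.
(-7.25, -0.35)

Difference: x̄₁ - x̄₂ = -3.80
SE = √(s₁²/n₁ + s₂²/n₂) = √(15.9²/71 + 15.7²/68) = 2.6806
df = 136.87 → 136 (Welch–Satterthwaite, rounded down)
t* = 1.288

CI: -3.80 ± 1.288 · 2.6806 = -3.80 ± 3.45 = (-7.25, -0.35)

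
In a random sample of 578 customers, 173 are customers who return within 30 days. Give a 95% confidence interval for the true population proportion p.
(0.262, 0.337)

Proportion CI:
p̂ = 173/578 = 0.29931
SE = √(p̂(1-p̂)/n) = √(0.29931 · 0.70069 / 578) = 0.01905

z* = 1.960
Margin = z* · SE = 1.960 · 0.01905 = 0.0373

CI: 0.29931 ± 0.0373 = (0.262, 0.337)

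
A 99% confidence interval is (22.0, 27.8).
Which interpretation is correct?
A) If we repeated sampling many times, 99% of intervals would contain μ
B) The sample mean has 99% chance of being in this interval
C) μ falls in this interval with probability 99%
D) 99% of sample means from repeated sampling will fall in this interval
A

A) Correct — this is the frequentist long-run coverage interpretation.
B) Wrong — x̄ is observed and sits in the interval by construction.
C) Wrong — μ is fixed; the randomness lives in the interval, not in μ.
D) Wrong — coverage applies to intervals containing μ, not to future x̄ values.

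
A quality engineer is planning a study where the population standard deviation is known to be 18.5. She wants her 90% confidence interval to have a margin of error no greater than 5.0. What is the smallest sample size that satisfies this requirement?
n ≥ 38

For margin E ≤ 5.0:
n ≥ (z* · σ / E)²
n ≥ (1.645 · 18.5 / 5.0)²
n ≥ 37.05

Minimum n = 38 (rounding up)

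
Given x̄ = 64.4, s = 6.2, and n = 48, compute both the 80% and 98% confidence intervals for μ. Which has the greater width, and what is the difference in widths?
98% CI is wider by 1.98

df = 47
80% CI: t* = 1.300, (63.24, 65.56), width = 2 · t* · s/√n = 2.33
98% CI: t* = 2.408, (62.25, 66.55), width = 2 · t* · s/√n = 4.31

The 98% CI is wider by 4.31 - 2.33 = 1.98.
Higher confidence requires a wider interval.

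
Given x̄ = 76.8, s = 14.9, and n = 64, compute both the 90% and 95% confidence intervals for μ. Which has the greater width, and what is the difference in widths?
95% CI is wider by 1.22

df = 63
90% CI: t* = 1.669, (73.69, 79.91), width = 2 · t* · s/√n = 6.22
95% CI: t* = 1.998, (73.08, 80.52), width = 2 · t* · s/√n = 7.44

The 95% CI is wider by 7.44 - 6.22 = 1.22.
Higher confidence requires a wider interval.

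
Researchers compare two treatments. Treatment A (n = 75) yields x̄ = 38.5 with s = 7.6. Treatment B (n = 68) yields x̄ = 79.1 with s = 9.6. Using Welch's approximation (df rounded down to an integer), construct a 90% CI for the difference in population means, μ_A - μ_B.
(-43.02, -38.18)

Difference: x̄₁ - x̄₂ = -40.60
SE = √(s₁²/n₁ + s₂²/n₂) = √(7.6²/75 + 9.6²/68) = 1.4579
df = 127.50 → 127 (Welch–Satterthwaite, rounded down)
t* = 1.657

CI: -40.60 ± 1.657 · 1.4579 = -40.60 ± 2.42 = (-43.02, -38.18)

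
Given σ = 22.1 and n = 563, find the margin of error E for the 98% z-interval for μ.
Margin of error = 2.17

Margin of error = z* · σ/√n
= 2.326 · 22.1/√563
= 2.326 · 22.1/23.7276
= 2.17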